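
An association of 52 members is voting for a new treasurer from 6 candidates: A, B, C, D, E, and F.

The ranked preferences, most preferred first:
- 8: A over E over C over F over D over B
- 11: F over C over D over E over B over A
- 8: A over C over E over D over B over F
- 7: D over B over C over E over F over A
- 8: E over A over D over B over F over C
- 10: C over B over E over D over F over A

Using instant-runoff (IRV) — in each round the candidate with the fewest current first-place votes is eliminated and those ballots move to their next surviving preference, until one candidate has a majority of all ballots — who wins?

Round 1: A 16, B 0, C 10, D 7, E 8, F 11. B eliminated.
Round 2: A 16, C 10, D 7, E 8, F 11. D eliminated.
Round 3: A 16, C 17, E 8, F 11. E eliminated.
Round 4: A 24, C 17, F 11. F eliminated.
Round 5: A 24, C 28. C has a majority (≥27).

C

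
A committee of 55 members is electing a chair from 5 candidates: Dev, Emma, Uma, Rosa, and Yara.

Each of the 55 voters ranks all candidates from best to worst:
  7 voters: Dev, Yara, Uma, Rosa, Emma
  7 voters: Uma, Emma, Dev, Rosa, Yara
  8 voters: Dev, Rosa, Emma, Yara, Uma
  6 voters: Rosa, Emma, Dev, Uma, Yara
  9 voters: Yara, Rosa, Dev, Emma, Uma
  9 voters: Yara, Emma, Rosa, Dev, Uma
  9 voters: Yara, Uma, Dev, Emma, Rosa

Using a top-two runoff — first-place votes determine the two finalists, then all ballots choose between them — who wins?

Round 1 first-place votes: Dev 15, Emma 0, Uma 7, Rosa 6, Yara 27. Yara and Dev advance.
Runoff: Yara is ranked above Dev on 27 ballots, Dev above Yara on 28.

Dev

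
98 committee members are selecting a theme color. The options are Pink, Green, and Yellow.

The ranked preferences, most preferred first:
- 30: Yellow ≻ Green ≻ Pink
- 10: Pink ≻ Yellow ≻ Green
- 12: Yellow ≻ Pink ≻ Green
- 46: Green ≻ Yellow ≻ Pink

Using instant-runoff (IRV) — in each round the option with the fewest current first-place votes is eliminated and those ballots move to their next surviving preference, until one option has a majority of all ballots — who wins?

Yellow

Round 1: Pink 10, Green 46, Yellow 42. Pink eliminated.
Round 2: Green 46, Yellow 52. Yellow has a majority (≥50).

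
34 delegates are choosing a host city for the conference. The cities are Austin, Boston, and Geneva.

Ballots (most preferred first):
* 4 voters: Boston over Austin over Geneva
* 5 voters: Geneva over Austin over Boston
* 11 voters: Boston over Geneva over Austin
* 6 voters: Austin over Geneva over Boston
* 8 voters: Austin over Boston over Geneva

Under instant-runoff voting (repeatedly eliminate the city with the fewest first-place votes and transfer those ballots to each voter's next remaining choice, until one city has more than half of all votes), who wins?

Austin

Round 1: Austin 14, Boston 15, Geneva 5. Geneva eliminated.
Round 2: Austin 19, Boston 15. Austin has a majority (≥18).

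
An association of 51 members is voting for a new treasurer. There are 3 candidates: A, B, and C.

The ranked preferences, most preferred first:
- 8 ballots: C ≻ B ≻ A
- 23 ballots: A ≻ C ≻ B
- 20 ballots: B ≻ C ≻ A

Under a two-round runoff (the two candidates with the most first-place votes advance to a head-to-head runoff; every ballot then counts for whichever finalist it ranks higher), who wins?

Round 1 first-place votes: A 23, B 20, C 8. A and B advance.
Runoff: A is ranked above B on 23 ballots, B above A on 28.

B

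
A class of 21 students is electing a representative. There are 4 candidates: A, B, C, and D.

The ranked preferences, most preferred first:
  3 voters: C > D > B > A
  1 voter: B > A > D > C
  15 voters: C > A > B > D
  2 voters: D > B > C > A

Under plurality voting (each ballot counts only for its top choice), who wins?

C

First-place votes: A 0, B 1, C 18, D 2.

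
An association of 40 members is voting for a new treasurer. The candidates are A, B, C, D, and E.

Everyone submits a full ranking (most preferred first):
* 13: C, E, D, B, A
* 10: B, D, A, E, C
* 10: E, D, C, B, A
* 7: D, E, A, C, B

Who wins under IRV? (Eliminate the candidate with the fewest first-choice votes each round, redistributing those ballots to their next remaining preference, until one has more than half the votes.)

Round 1: A 0, B 10, C 13, D 7, E 10. A eliminated.
Round 2: B 10, C 13, D 7, E 10. D eliminated.
Round 3: B 10, C 13, E 17. B eliminated.
Round 4: C 13, E 27. E has a majority (≥21).

E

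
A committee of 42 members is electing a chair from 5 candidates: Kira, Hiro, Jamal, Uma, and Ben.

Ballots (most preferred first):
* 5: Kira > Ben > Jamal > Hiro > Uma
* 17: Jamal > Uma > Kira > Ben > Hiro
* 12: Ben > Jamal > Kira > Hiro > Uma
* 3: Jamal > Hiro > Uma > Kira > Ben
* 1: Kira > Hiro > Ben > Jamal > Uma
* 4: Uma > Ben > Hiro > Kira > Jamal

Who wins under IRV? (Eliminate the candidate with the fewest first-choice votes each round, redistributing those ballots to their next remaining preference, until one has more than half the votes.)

Ben

Round 1: Kira 6, Hiro 0, Jamal 20, Uma 4, Ben 12. Hiro eliminated.
Round 2: Kira 6, Jamal 20, Uma 4, Ben 12. Uma eliminated.
Round 3: Kira 6, Jamal 20, Ben 16. Kira eliminated.
Round 4: Jamal 20, Ben 22. Ben has a majority (≥22).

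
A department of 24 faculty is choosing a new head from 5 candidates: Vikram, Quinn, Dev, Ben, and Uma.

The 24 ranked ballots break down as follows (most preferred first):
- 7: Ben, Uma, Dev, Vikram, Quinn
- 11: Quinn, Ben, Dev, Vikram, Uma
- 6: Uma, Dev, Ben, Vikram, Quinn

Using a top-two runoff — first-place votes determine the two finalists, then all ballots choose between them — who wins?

Ben

Round 1 first-place votes: Vikram 0, Quinn 11, Dev 0, Ben 7, Uma 6. Quinn and Ben advance.
Runoff: Quinn is ranked above Ben on 11 ballots, Ben above Quinn on 13.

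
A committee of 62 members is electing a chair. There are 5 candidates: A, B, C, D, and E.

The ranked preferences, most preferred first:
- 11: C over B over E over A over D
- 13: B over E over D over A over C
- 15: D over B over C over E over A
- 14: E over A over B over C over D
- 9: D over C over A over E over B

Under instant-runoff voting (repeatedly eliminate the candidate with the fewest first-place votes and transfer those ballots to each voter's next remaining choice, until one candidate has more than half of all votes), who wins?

B

Round 1: A 0, B 13, C 11, D 24, E 14. A eliminated.
Round 2: B 13, C 11, D 24, E 14. C eliminated.
Round 3: B 24, D 24, E 14. E eliminated.
Round 4: B 38, D 24. B has a majority (≥32).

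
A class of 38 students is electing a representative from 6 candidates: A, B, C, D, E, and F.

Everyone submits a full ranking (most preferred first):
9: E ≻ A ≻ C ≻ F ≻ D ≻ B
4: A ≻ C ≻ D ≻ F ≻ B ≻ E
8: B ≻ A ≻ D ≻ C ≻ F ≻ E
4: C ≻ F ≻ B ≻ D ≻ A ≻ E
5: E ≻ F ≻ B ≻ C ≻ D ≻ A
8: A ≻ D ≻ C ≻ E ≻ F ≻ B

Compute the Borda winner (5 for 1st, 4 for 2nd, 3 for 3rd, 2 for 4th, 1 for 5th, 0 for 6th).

A: 9×4 + 4×5 + 8×4 + 4×1 + 5×0 + 8×5 = 132
B: 9×0 + 4×1 + 8×5 + 4×3 + 5×3 + 8×0 = 71
C: 9×3 + 4×4 + 8×2 + 4×5 + 5×2 + 8×3 = 113
D: 9×1 + 4×3 + 8×3 + 4×2 + 5×1 + 8×4 = 90
E: 9×5 + 4×0 + 8×0 + 4×0 + 5×5 + 8×2 = 86
F: 9×2 + 4×2 + 8×1 + 4×4 + 5×4 + 8×1 = 78

A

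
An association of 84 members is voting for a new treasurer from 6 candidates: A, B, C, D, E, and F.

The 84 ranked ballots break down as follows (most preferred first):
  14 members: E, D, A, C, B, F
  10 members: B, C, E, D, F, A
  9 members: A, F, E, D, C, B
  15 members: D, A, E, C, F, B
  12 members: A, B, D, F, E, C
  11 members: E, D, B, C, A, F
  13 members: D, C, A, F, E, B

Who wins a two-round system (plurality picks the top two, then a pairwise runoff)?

E

Round 1 first-place votes: A 21, B 10, C 0, D 28, E 25, F 0. D and E advance.
Runoff: D is ranked above E on 40 ballots, E above D on 44.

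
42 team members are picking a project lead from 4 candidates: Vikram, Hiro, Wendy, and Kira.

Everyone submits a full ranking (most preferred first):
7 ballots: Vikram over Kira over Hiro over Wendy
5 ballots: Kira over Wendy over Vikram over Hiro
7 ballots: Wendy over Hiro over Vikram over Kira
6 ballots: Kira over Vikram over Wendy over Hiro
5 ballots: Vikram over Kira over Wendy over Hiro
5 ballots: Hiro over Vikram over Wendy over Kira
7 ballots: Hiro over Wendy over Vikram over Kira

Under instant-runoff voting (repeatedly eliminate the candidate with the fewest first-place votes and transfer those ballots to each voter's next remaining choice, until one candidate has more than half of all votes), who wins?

Round 1: Vikram 12, Hiro 12, Wendy 7, Kira 11. Wendy eliminated.
Round 2: Vikram 12, Hiro 19, Kira 11. Kira eliminated.
Round 3: Vikram 23, Hiro 19. Vikram has a majority (≥22).

Vikram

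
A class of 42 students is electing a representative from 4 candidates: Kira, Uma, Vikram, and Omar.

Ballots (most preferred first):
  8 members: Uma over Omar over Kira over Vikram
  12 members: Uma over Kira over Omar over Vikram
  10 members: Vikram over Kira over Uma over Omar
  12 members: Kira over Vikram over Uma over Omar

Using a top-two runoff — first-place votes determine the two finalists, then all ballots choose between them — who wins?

Kira

Round 1 first-place votes: Kira 12, Uma 20, Vikram 10, Omar 0. Uma and Kira advance.
Runoff: Uma is ranked above Kira on 20 ballots, Kira above Uma on 22.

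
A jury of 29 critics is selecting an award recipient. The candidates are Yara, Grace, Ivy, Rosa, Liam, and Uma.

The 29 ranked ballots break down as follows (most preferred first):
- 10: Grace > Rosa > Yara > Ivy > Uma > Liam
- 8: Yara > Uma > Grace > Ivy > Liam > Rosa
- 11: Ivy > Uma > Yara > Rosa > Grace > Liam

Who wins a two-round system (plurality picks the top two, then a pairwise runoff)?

Grace

Round 1 first-place votes: Yara 8, Grace 10, Ivy 11, Rosa 0, Liam 0, Uma 0. Ivy and Grace advance.
Runoff: Ivy is ranked above Grace on 11 ballots, Grace above Ivy on 18.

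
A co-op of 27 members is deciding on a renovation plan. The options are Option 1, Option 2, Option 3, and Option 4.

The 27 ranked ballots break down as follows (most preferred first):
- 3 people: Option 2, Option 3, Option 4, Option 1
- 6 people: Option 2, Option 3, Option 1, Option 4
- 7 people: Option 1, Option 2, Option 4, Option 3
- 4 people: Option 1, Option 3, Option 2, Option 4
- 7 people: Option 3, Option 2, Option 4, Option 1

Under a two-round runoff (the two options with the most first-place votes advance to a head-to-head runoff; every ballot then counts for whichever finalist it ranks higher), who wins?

Option 2

Round 1 first-place votes: Option 1 11, Option 2 9, Option 3 7, Option 4 0. Option 1 and Option 2 advance.
Runoff: Option 1 is ranked above Option 2 on 11 ballots, Option 2 above Option 1 on 16.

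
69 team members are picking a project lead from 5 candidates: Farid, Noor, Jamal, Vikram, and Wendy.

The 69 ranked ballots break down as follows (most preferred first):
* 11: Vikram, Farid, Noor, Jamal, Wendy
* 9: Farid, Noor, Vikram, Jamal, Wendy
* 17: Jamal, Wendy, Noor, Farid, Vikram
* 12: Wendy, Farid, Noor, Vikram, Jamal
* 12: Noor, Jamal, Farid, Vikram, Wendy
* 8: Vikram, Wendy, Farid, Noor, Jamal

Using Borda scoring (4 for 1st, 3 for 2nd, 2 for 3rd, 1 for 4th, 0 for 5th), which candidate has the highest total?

Noor

Farid: 11×3 + 9×4 + 17×1 + 12×3 + 12×2 + 8×2 = 162
Noor: 11×2 + 9×3 + 17×2 + 12×2 + 12×4 + 8×1 = 163
Jamal: 11×1 + 9×1 + 17×4 + 12×0 + 12×3 + 8×0 = 124
Vikram: 11×4 + 9×2 + 17×0 + 12×1 + 12×1 + 8×4 = 118
Wendy: 11×0 + 9×0 + 17×3 + 12×4 + 12×0 + 8×3 = 123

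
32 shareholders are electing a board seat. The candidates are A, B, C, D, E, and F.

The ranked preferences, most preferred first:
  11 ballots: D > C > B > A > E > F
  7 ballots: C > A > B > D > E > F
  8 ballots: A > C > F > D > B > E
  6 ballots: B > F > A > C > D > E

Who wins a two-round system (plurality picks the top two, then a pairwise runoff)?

Round 1 first-place votes: A 8, B 6, C 7, D 11, E 0, F 0. D and A advance.
Runoff: D is ranked above A on 11 ballots, A above D on 21.

A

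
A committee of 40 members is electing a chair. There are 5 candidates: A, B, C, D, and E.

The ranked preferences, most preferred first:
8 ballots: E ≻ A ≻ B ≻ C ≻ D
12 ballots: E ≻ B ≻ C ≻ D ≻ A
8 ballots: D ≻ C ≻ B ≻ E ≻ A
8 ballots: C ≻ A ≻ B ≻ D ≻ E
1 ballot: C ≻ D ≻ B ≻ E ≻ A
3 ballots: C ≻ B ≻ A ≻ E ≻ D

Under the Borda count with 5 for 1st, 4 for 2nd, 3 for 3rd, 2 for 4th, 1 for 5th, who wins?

C

A: 8×4 + 12×1 + 8×1 + 8×4 + 1×1 + 3×3 = 94
B: 8×3 + 12×4 + 8×3 + 8×3 + 1×3 + 3×4 = 135
C: 8×2 + 12×3 + 8×4 + 8×5 + 1×5 + 3×5 = 144
D: 8×1 + 12×2 + 8×5 + 8×2 + 1×4 + 3×1 = 95
E: 8×5 + 12×5 + 8×2 + 8×1 + 1×2 + 3×2 = 132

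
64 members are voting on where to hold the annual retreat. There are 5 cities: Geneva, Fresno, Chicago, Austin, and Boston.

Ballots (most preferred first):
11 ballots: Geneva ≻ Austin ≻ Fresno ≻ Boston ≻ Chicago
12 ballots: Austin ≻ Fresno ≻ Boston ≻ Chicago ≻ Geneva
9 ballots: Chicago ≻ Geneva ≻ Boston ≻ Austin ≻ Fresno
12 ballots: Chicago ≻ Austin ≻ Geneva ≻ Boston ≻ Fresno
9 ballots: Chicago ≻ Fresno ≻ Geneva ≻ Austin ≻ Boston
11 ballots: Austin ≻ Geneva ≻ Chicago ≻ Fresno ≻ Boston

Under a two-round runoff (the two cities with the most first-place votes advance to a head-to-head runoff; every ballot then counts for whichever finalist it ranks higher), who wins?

Round 1 first-place votes: Geneva 11, Fresno 0, Chicago 30, Austin 23, Boston 0. Chicago and Austin advance.
Runoff: Chicago is ranked above Austin on 30 ballots, Austin above Chicago on 34.

Austin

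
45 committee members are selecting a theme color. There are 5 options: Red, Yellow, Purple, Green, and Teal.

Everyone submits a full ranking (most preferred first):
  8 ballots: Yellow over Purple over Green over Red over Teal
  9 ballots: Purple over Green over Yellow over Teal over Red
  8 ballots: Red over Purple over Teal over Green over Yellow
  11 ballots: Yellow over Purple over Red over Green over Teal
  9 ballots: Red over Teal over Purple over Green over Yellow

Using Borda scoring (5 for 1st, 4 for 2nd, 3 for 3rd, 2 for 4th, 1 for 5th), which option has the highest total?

Purple

Red: 8×2 + 9×1 + 8×5 + 11×3 + 9×5 = 143
Yellow: 8×5 + 9×3 + 8×1 + 11×5 + 9×1 = 139
Purple: 8×4 + 9×5 + 8×4 + 11×4 + 9×3 = 180
Green: 8×3 + 9×4 + 8×2 + 11×2 + 9×2 = 116
Teal: 8×1 + 9×2 + 8×3 + 11×1 + 9×4 = 97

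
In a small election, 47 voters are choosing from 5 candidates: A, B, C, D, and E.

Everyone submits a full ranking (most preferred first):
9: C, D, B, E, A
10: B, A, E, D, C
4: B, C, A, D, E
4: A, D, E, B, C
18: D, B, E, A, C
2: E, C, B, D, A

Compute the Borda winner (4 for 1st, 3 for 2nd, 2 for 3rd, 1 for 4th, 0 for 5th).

B

A: 9×0 + 10×3 + 4×2 + 4×4 + 18×1 + 2×0 = 72
B: 9×2 + 10×4 + 4×4 + 4×1 + 18×3 + 2×2 = 136
C: 9×4 + 10×0 + 4×3 + 4×0 + 18×0 + 2×3 = 54
D: 9×3 + 10×1 + 4×1 + 4×3 + 18×4 + 2×1 = 127
E: 9×1 + 10×2 + 4×0 + 4×2 + 18×2 + 2×4 = 81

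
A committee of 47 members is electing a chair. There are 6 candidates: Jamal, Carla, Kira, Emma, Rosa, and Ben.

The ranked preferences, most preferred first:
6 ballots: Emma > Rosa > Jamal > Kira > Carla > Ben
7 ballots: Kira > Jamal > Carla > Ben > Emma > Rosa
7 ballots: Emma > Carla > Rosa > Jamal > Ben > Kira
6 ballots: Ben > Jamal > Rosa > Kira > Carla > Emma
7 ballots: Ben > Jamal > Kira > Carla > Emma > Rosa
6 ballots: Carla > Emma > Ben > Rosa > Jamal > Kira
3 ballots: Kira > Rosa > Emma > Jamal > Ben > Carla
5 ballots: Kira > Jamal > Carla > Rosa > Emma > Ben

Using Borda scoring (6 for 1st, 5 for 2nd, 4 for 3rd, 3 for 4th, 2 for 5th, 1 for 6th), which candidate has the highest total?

Jamal: 6×4 + 7×5 + 7×3 + 6×5 + 7×5 + 6×2 + 3×3 + 5×5 = 191
Carla: 6×2 + 7×4 + 7×5 + 6×2 + 7×3 + 6×6 + 3×1 + 5×4 = 167
Kira: 6×3 + 7×6 + 7×1 + 6×3 + 7×4 + 6×1 + 3×6 + 5×6 = 167
Emma: 6×6 + 7×2 + 7×6 + 6×1 + 7×2 + 6×5 + 3×4 + 5×2 = 164
Rosa: 6×5 + 7×1 + 7×4 + 6×4 + 7×1 + 6×3 + 3×5 + 5×3 = 144
Ben: 6×1 + 7×3 + 7×2 + 6×6 + 7×6 + 6×4 + 3×2 + 5×1 = 154

Jamal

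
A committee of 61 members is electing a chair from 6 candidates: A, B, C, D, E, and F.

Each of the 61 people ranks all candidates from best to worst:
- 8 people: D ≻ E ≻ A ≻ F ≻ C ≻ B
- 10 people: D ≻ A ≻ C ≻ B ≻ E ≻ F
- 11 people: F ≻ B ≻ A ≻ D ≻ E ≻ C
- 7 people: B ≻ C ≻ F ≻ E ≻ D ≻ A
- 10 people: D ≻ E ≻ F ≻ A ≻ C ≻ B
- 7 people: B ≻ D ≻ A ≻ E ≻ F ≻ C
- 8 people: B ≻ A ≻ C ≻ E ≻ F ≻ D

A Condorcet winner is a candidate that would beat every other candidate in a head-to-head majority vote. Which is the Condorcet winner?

B

B vs A: 33–28
B vs C: 33–28
B vs D: 33–28
B vs E: 43–18
B vs F: 32–29
B beats every other candidate.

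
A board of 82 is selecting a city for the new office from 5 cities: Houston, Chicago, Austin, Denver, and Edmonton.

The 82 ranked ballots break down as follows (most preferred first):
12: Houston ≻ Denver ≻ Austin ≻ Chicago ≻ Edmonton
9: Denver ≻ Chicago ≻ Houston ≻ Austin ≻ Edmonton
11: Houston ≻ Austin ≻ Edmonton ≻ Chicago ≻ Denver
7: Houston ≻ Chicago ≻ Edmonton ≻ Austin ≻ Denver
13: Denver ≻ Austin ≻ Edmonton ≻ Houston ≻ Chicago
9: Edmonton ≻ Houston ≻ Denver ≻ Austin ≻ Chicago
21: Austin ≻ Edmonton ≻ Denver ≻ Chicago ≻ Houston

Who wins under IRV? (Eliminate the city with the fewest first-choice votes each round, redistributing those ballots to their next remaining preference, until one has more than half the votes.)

Round 1: Houston 30, Chicago 0, Austin 21, Denver 22, Edmonton 9. Chicago eliminated.
Round 2: Houston 30, Austin 21, Denver 22, Edmonton 9. Edmonton eliminated.
Round 3: Houston 39, Austin 21, Denver 22. Austin eliminated.
Round 4: Houston 39, Denver 43. Denver has a majority (≥42).

Denver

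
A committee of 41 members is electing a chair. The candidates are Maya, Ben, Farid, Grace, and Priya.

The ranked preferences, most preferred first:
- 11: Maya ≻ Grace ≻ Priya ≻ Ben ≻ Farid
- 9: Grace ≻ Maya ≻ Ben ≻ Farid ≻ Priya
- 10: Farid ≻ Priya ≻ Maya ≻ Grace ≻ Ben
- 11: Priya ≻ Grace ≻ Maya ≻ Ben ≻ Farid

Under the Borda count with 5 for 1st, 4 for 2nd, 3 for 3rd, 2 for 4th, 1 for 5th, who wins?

Maya: 11×5 + 9×4 + 10×3 + 11×3 = 154
Ben: 11×2 + 9×3 + 10×1 + 11×2 = 81
Farid: 11×1 + 9×2 + 10×5 + 11×1 = 90
Grace: 11×4 + 9×5 + 10×2 + 11×4 = 153
Priya: 11×3 + 9×1 + 10×4 + 11×5 = 137

Maya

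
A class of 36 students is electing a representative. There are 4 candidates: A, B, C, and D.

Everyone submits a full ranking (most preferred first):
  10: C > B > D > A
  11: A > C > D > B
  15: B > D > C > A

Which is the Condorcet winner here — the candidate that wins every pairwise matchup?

C vs A: 25–11
C vs B: 21–15
C vs D: 21–15
C beats every other candidate.

C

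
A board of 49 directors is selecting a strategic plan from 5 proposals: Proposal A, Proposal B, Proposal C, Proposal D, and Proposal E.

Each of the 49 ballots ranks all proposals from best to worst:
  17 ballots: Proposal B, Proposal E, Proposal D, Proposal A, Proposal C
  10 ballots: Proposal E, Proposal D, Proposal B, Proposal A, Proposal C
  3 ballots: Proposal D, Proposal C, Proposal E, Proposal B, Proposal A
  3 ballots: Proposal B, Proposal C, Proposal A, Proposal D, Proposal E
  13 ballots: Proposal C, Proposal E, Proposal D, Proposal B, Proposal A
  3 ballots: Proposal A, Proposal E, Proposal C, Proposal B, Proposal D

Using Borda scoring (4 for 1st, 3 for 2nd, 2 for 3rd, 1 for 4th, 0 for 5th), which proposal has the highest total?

Proposal A: 17×1 + 10×1 + 3×0 + 3×2 + 13×0 + 3×4 = 45
Proposal B: 17×4 + 10×2 + 3×1 + 3×4 + 13×1 + 3×1 = 119
Proposal C: 17×0 + 10×0 + 3×3 + 3×3 + 13×4 + 3×2 = 76
Proposal D: 17×2 + 10×3 + 3×4 + 3×1 + 13×2 + 3×0 = 105
Proposal E: 17×3 + 10×4 + 3×2 + 3×0 + 13×3 + 3×3 = 145

Proposal E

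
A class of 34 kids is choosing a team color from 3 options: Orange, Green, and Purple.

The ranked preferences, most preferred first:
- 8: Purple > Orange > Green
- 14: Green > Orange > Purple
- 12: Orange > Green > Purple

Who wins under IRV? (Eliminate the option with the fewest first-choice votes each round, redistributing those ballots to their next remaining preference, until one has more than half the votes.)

Orange

Round 1: Orange 12, Green 14, Purple 8. Purple eliminated.
Round 2: Orange 20, Green 14. Orange has a majority (≥18).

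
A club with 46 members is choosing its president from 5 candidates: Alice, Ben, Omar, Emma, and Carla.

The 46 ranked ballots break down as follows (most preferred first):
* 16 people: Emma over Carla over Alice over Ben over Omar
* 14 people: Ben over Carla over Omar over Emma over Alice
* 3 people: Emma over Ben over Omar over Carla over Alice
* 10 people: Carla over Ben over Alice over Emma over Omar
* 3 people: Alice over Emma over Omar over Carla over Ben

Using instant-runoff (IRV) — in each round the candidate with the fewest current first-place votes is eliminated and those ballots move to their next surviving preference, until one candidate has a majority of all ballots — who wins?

Round 1: Alice 3, Ben 14, Omar 0, Emma 19, Carla 10. Omar eliminated.
Round 2: Alice 3, Ben 14, Emma 19, Carla 10. Alice eliminated.
Round 3: Ben 14, Emma 22, Carla 10. Carla eliminated.
Round 4: Ben 24, Emma 22. Ben has a majority (≥24).

Ben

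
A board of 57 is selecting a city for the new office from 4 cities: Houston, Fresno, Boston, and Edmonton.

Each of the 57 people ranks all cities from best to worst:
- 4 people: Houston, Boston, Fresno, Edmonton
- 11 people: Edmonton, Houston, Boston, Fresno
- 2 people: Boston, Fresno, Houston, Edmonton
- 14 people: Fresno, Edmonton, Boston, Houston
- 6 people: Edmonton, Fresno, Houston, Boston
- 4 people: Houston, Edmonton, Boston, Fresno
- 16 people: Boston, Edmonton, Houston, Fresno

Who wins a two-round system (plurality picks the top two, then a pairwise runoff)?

Edmonton

Round 1 first-place votes: Houston 8, Fresno 14, Boston 18, Edmonton 17. Boston and Edmonton advance.
Runoff: Boston is ranked above Edmonton on 22 ballots, Edmonton above Boston on 35.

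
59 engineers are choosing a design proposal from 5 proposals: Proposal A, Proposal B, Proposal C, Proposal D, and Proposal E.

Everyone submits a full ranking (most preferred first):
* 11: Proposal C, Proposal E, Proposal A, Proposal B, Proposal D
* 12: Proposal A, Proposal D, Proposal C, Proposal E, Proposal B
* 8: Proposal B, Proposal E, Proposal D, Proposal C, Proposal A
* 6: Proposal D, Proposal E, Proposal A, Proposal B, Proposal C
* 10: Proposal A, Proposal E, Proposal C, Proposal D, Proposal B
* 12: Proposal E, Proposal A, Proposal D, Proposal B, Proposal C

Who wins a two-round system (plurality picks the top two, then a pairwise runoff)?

Round 1 first-place votes: Proposal A 22, Proposal B 8, Proposal C 11, Proposal D 6, Proposal E 12. Proposal A and Proposal E advance.
Runoff: Proposal A is ranked above Proposal E on 22 ballots, Proposal E above Proposal A on 37.

Proposal E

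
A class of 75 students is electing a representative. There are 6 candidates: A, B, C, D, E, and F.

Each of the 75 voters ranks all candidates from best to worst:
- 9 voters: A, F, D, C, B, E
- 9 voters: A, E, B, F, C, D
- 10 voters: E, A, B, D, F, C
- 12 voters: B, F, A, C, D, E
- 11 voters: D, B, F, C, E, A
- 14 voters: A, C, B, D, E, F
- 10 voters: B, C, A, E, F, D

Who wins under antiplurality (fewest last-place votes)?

Last-place votes: A 11, B 0, C 10, D 19, E 21, F 14.

B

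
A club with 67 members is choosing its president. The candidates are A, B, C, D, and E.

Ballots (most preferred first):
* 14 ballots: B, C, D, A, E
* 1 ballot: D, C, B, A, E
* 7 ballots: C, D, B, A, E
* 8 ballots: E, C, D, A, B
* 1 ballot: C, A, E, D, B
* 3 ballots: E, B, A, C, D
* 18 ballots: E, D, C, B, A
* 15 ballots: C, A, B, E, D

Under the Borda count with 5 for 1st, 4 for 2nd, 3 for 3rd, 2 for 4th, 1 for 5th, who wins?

A: 14×2 + 1×2 + 7×2 + 8×2 + 1×4 + 3×3 + 18×1 + 15×4 = 151
B: 14×5 + 1×3 + 7×3 + 8×1 + 1×1 + 3×4 + 18×2 + 15×3 = 196
C: 14×4 + 1×4 + 7×5 + 8×4 + 1×5 + 3×2 + 18×3 + 15×5 = 267
D: 14×3 + 1×5 + 7×4 + 8×3 + 1×2 + 3×1 + 18×4 + 15×1 = 191
E: 14×1 + 1×1 + 7×1 + 8×5 + 1×3 + 3×5 + 18×5 + 15×2 = 200

C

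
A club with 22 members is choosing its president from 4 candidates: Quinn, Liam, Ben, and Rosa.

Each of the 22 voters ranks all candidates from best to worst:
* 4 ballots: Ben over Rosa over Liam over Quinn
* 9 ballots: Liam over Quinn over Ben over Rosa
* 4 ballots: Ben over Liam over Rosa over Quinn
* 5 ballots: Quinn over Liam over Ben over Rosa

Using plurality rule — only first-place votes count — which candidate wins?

First-place votes: Quinn 5, Liam 9, Ben 8, Rosa 0.

Liam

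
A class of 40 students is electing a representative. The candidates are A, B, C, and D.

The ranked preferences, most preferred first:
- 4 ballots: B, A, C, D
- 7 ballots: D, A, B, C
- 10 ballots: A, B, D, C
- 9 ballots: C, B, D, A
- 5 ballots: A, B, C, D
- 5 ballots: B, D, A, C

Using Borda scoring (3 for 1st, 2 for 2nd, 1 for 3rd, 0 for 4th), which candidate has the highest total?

B

A: 4×2 + 7×2 + 10×3 + 9×0 + 5×3 + 5×1 = 72
B: 4×3 + 7×1 + 10×2 + 9×2 + 5×2 + 5×3 = 82
C: 4×1 + 7×0 + 10×0 + 9×3 + 5×1 + 5×0 = 36
D: 4×0 + 7×3 + 10×1 + 9×1 + 5×0 + 5×2 = 50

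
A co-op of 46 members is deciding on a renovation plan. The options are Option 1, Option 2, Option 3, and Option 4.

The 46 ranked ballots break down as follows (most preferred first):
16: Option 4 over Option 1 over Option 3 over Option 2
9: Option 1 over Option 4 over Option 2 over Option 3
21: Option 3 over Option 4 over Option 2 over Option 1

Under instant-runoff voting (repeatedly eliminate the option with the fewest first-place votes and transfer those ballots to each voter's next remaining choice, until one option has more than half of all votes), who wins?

Round 1: Option 1 9, Option 2 0, Option 3 21, Option 4 16. Option 2 eliminated.
Round 2: Option 1 9, Option 3 21, Option 4 16. Option 1 eliminated.
Round 3: Option 3 21, Option 4 25. Option 4 has a majority (≥24).

Option 4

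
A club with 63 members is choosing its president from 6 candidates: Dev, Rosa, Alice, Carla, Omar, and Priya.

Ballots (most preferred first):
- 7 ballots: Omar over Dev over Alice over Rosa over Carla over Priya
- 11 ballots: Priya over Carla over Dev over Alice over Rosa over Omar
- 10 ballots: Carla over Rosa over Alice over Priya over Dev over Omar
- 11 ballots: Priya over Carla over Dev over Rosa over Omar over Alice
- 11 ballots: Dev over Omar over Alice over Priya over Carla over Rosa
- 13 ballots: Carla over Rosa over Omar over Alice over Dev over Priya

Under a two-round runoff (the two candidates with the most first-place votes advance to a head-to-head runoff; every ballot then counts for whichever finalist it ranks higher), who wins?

Priya

Round 1 first-place votes: Dev 11, Rosa 0, Alice 0, Carla 23, Omar 7, Priya 22. Carla and Priya advance.
Runoff: Carla is ranked above Priya on 30 ballots, Priya above Carla on 33.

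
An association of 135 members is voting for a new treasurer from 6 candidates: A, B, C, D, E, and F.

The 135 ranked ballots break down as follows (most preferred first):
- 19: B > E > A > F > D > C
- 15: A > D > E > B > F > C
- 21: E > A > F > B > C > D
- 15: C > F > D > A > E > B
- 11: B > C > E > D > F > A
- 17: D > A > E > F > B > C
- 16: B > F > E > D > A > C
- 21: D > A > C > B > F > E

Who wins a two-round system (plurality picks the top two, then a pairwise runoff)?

D

Round 1 first-place votes: A 15, B 46, C 15, D 38, E 21, F 0. B and D advance.
Runoff: B is ranked above D on 67 ballots, D above B on 68.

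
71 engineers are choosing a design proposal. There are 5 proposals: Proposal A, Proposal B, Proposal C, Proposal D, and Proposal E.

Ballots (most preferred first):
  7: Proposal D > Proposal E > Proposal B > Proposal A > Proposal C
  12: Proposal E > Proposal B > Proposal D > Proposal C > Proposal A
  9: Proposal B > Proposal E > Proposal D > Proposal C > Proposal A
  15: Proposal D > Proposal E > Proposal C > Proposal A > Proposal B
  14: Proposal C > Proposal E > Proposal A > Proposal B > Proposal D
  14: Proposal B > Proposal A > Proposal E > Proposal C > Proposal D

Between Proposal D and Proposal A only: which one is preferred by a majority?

Proposal D is ranked above Proposal A on 43 ballots; Proposal A above Proposal D on 28.

Proposal D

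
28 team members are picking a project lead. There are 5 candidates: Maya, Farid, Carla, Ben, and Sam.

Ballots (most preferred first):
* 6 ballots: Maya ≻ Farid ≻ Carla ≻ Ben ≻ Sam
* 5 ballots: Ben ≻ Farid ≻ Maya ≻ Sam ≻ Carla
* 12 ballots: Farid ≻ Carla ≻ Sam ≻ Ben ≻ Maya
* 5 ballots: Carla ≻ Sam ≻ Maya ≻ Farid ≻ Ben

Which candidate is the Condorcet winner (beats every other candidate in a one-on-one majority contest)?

Farid vs Maya: 17–11
Farid vs Carla: 23–5
Farid vs Ben: 23–5
Farid vs Sam: 23–5
Farid beats every other candidate.

Farid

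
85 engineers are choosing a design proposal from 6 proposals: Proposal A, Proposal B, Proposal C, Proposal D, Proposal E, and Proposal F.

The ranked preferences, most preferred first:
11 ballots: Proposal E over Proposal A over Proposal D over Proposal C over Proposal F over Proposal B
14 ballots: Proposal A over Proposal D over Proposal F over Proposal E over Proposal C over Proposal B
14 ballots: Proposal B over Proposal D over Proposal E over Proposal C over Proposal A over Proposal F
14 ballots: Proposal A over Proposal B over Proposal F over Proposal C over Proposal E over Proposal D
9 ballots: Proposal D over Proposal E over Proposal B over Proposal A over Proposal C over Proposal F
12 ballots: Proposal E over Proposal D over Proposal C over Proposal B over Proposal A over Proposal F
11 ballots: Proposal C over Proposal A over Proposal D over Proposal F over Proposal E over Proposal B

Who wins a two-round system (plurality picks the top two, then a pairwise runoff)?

Proposal E

Round 1 first-place votes: Proposal A 28, Proposal B 14, Proposal C 11, Proposal D 9, Proposal E 23, Proposal F 0. Proposal A and Proposal E advance.
Runoff: Proposal A is ranked above Proposal E on 39 ballots, Proposal E above Proposal A on 46.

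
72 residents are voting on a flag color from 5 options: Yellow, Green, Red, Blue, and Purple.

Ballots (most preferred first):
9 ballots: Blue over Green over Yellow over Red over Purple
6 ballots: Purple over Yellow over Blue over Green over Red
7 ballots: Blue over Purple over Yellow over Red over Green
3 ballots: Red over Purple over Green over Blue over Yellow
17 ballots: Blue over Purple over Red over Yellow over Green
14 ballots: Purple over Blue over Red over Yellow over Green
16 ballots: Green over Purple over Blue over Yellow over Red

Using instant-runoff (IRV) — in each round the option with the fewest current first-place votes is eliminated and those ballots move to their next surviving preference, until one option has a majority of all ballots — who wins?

Purple

Round 1: Yellow 0, Green 16, Red 3, Blue 33, Purple 20. Yellow eliminated.
Round 2: Green 16, Red 3, Blue 33, Purple 20. Red eliminated.
Round 3: Green 16, Blue 33, Purple 23. Green eliminated.
Round 4: Blue 33, Purple 39. Purple has a majority (≥37).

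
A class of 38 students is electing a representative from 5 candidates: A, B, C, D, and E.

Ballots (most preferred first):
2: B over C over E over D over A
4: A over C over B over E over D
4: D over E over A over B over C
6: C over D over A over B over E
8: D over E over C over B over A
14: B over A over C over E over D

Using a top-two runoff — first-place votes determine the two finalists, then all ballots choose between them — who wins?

B

Round 1 first-place votes: A 4, B 16, C 6, D 12, E 0. B and D advance.
Runoff: B is ranked above D on 20 ballots, D above B on 18.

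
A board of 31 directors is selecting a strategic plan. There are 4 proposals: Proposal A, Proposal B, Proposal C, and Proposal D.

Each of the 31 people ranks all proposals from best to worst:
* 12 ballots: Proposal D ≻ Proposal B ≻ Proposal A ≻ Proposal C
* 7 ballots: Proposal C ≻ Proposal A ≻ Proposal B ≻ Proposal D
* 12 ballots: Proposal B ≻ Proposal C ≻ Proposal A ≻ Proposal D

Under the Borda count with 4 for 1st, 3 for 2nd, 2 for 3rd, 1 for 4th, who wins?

Proposal A: 12×2 + 7×3 + 12×2 = 69
Proposal B: 12×3 + 7×2 + 12×4 = 98
Proposal C: 12×1 + 7×4 + 12×3 = 76
Proposal D: 12×4 + 7×1 + 12×1 = 67

Proposal B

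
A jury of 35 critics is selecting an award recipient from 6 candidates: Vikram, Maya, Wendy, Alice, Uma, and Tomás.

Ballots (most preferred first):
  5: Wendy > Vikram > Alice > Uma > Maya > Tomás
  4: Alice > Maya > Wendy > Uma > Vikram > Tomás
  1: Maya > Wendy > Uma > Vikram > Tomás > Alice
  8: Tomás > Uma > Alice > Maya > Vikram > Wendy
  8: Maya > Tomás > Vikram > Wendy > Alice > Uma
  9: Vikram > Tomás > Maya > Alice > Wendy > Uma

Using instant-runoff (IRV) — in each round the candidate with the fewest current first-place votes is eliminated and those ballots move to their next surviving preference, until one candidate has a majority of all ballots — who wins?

Round 1: Vikram 9, Maya 9, Wendy 5, Alice 4, Uma 0, Tomás 8. Uma eliminated.
Round 2: Vikram 9, Maya 9, Wendy 5, Alice 4, Tomás 8. Alice eliminated.
Round 3: Vikram 9, Maya 13, Wendy 5, Tomás 8. Wendy eliminated.
Round 4: Vikram 14, Maya 13, Tomás 8. Tomás eliminated.
Round 5: Vikram 14, Maya 21. Maya has a majority (≥18).

Maya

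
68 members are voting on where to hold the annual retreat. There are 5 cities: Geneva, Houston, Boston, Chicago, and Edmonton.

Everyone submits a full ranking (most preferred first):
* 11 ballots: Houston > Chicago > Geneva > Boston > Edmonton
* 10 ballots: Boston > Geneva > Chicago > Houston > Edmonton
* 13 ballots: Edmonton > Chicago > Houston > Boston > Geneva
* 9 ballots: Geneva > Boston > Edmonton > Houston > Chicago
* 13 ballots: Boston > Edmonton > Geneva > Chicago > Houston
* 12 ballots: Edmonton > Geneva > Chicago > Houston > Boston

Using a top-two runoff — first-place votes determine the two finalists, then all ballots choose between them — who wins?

Round 1 first-place votes: Geneva 9, Houston 11, Boston 23, Chicago 0, Edmonton 25. Edmonton and Boston advance.
Runoff: Edmonton is ranked above Boston on 25 ballots, Boston above Edmonton on 43.

Boston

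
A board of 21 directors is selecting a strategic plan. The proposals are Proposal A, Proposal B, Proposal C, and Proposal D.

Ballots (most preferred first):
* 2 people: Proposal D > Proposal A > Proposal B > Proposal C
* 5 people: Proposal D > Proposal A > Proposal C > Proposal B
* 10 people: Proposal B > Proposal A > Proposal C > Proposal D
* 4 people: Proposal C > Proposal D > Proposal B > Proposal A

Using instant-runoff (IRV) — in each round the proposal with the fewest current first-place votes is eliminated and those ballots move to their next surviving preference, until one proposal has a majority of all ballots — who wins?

Round 1: Proposal A 0, Proposal B 10, Proposal C 4, Proposal D 7. Proposal A eliminated.
Round 2: Proposal B 10, Proposal C 4, Proposal D 7. Proposal C eliminated.
Round 3: Proposal B 10, Proposal D 11. Proposal D has a majority (≥11).

Proposal D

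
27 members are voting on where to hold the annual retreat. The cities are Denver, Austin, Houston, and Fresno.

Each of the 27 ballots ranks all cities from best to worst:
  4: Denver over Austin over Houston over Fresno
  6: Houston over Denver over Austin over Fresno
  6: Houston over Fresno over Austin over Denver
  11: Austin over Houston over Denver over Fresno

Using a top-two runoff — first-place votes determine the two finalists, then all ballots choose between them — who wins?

Austin

Round 1 first-place votes: Denver 4, Austin 11, Houston 12, Fresno 0. Houston and Austin advance.
Runoff: Houston is ranked above Austin on 12 ballots, Austin above Houston on 15.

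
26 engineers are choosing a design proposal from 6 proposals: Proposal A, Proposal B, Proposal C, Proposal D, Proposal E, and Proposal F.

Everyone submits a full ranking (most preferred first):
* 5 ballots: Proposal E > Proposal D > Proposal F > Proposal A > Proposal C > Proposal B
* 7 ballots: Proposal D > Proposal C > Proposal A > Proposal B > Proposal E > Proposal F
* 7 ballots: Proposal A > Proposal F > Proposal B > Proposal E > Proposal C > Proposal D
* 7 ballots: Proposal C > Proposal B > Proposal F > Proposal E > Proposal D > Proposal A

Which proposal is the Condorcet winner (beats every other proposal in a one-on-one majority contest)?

Proposal C

Proposal C vs Proposal A: 14–12
Proposal C vs Proposal B: 19–7
Proposal C vs Proposal D: 14–12
Proposal C vs Proposal E: 14–12
Proposal C vs Proposal F: 14–12
Proposal C beats every other proposal.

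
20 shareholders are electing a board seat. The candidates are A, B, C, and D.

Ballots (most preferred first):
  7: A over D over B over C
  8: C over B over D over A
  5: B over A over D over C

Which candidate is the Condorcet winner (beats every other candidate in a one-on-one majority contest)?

B

B vs A: 13–7
B vs C: 12–8
B vs D: 13–7
B beats every other candidate.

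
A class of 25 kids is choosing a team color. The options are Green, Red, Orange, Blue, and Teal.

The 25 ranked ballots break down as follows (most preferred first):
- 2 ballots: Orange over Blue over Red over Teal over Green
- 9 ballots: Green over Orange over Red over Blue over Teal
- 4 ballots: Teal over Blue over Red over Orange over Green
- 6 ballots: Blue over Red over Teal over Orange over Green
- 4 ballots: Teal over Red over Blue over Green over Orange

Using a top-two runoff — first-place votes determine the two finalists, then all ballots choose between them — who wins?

Teal

Round 1 first-place votes: Green 9, Red 0, Orange 2, Blue 6, Teal 8. Green and Teal advance.
Runoff: Green is ranked above Teal on 9 ballots, Teal above Green on 16.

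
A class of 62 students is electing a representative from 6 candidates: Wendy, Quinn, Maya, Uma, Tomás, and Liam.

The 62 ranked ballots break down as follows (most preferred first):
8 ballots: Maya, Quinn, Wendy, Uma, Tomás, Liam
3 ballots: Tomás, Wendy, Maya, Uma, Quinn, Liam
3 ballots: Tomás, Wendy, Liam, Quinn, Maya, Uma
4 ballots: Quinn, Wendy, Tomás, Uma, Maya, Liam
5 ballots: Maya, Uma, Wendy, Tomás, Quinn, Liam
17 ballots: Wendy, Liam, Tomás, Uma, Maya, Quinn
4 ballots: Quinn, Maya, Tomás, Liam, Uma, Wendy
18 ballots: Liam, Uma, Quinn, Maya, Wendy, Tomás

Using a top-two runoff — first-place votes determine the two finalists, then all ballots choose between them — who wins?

Round 1 first-place votes: Wendy 17, Quinn 8, Maya 13, Uma 0, Tomás 6, Liam 18. Liam and Wendy advance.
Runoff: Liam is ranked above Wendy on 22 ballots, Wendy above Liam on 40.

Wendy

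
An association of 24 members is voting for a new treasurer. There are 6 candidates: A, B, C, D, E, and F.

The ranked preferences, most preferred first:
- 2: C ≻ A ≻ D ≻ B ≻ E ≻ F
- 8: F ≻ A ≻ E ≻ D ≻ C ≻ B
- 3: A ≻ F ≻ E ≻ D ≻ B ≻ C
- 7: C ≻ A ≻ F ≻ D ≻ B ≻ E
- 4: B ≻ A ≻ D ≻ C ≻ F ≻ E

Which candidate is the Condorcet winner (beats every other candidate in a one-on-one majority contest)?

A vs B: 20–4
A vs C: 15–9
A vs D: 24–0
A vs E: 24–0
A vs F: 16–8
A beats every other candidate.

A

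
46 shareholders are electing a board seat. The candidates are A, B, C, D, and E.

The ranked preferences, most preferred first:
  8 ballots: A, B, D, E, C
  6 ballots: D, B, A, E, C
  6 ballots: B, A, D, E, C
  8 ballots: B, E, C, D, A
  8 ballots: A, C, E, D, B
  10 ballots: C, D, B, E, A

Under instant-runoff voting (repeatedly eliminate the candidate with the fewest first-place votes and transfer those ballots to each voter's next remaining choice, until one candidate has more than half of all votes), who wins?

Round 1: A 16, B 14, C 10, D 6, E 0. E eliminated.
Round 2: A 16, B 14, C 10, D 6. D eliminated.
Round 3: A 16, B 20, C 10. C eliminated.
Round 4: A 16, B 30. B has a majority (≥24).

B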